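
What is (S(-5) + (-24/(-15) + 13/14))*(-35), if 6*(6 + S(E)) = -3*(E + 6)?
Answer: 139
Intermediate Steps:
S(E) = -9 - E/2 (S(E) = -6 + (-3*(E + 6))/6 = -6 + (-3*(6 + E))/6 = -6 + (-18 - 3*E)/6 = -6 + (-3 - E/2) = -9 - E/2)
(S(-5) + (-24/(-15) + 13/14))*(-35) = ((-9 - ½*(-5)) + (-24/(-15) + 13/14))*(-35) = ((-9 + 5/2) + (-24*(-1/15) + 13*(1/14)))*(-35) = (-13/2 + (8/5 + 13/14))*(-35) = (-13/2 + 177/70)*(-35) = -139/35*(-35) = 139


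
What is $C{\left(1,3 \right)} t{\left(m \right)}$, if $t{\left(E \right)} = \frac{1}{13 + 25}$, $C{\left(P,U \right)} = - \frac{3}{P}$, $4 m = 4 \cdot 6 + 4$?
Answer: $- \frac{3}{38} \approx -0.078947$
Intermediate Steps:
$m = 7$ ($m = \frac{4 \cdot 6 + 4}{4} = \frac{24 + 4}{4} = \frac{1}{4} \cdot 28 = 7$)
$t{\left(E \right)} = \frac{1}{38}$
$C{\left(1,3 \right)} t{\left(m \right)} = - \frac{3}{1} \cdot \frac{1}{38} = \left(-3\right) 1 \cdot \frac{1}{38} = \left(-3\right) \frac{1}{38} = - \frac{3}{38}$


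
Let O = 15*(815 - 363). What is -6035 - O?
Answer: -12815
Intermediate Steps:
O = 6780 (O = 15*452 = 6780)
-6035 - O = -6035 - 1*6780 = -6035 - 6780 = -12815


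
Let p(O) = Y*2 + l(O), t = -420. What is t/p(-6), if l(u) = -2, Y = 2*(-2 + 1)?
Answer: 70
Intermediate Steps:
Y = -2 (Y = 2*(-1) = -2)
p(O) = -6 (p(O) = -2*2 - 2 = -4 - 2 = -6)
t/p(-6) = -420/(-6) = -420*(-1/6) = 70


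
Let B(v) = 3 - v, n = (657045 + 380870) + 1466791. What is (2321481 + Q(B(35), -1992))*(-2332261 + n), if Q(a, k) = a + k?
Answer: 399978762365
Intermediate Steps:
n = 2504706 (n = 1037915 + 1466791 = 2504706)
(2321481 + Q(B(35), -1992))*(-2332261 + n) = (2321481 + ((3 - 1*35) - 1992))*(-2332261 + 2504706) = (2321481 + ((3 - 35) - 1992))*172445 = (2321481 + (-32 - 1992))*172445 = (2321481 - 2024)*172445 = 2319457*172445 = 399978762365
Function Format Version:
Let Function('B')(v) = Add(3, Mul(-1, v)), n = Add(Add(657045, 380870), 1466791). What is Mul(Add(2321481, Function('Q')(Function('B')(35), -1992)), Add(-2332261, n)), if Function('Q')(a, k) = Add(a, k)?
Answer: 399978762365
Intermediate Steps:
n = 2504706 (n = Add(1037915, 1466791) = 2504706)
Mul(Add(2321481, Function('Q')(Function('B')(35), -1992)), Add(-2332261, n)) = Mul(Add(2321481, Add(Add(3, Mul(-1, 35)), -1992)), Add(-2332261, 2504706)) = Mul(Add(2321481, Add(Add(3, -35), -1992)), 172445) = Mul(Add(2321481, Add(-32, -1992)), 172445) = Mul(Add(2321481, -2024), 172445) = Mul(2319457, 172445) = 399978762365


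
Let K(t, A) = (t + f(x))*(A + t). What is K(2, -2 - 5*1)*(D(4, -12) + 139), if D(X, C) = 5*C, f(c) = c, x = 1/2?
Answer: -1975/2 ≈ -987.50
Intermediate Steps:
x = 1/2 ≈ 0.50000
K(t, A) = (1/2 + t)*(A + t) (K(t, A) = (t + 1/2)*(A + t) = (1/2 + t)*(A + t))
K(2, -2 - 5*1)*(D(4, -12) + 139) = (2**2 + (-2 - 5*1)/2 + (1/2)*2 + (-2 - 5*1)*2)*(5*(-12) + 139) = (4 + (-2 - 5)/2 + 1 + (-2 - 5)*2)*(-60 + 139) = (4 + (1/2)*(-7) + 1 - 7*2)*79 = (4 - 7/2 + 1 - 14)*79 = -25/2*79 = -1975/2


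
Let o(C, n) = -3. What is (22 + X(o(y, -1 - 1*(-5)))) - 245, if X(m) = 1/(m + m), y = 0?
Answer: -1339/6 ≈ -223.17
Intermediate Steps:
X(m) = 1/(2*m)
(22 + X(o(y, -1 - 1*(-5)))) - 245 = (22 + (½)/(-3)) - 245 = (22 + (½)*(-⅓)) - 245 = (22 - ⅙) - 245 = 131/6 - 245 = -1339/6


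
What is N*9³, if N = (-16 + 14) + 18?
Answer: 11664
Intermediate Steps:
N = 16 (N = -2 + 18 = 16)
N*9³ = 16*9³ = 16*729 = 11664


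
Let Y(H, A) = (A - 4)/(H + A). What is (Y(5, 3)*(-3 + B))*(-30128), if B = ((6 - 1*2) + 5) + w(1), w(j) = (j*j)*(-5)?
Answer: 3766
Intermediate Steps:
Y(H, A) = (-4 + A)/(A + H)
w(j) = -5*j**2 (w(j) = j**2*(-5) = -5*j**2)
B = 4 (B = ((6 - 1*2) + 5) - 5*1**2 = ((6 - 2) + 5) - 5*1 = (4 + 5) - 5 = 9 - 5 = 4)
(Y(5, 3)*(-3 + B))*(-30128) = (((-4 + 3)/(3 + 5))*(-3 + 4))*(-30128) = ((-1/8)*1)*(-30128) = (((1/8)*(-1))*1)*(-30128) = -1/8*1*(-30128) = -1/8*(-30128) = 3766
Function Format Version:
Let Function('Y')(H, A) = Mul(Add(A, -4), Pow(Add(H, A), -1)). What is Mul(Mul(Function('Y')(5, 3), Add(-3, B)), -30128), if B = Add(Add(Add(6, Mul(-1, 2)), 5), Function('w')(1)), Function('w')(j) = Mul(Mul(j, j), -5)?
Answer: 3766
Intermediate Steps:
Function('Y')(H, A) = Mul(Pow(Add(A, H), -1), Add(-4, A)) (Function('Y')(H, A) = Mul(Add(-4, A), Pow(Add(A, H), -1)) = Mul(Pow(Add(A, H), -1), Add(-4, A)))
Function('w')(j) = Mul(-5, Pow(j, 2)) (Function('w')(j) = Mul(Pow(j, 2), -5) = Mul(-5, Pow(j, 2)))
B = 4 (B = Add(Add(Add(6, Mul(-1, 2)), 5), Mul(-5, Pow(1, 2))) = Add(Add(Add(6, -2), 5), Mul(-5, 1)) = Add(Add(4, 5), -5) = Add(9, -5) = 4)
Mul(Mul(Function('Y')(5, 3), Add(-3, B)), -30128) = Mul(Mul(Mul(Pow(Add(3, 5), -1), Add(-4, 3)), Add(-3, 4)), -30128) = Mul(Mul(Mul(Pow(8, -1), -1), 1), -30128) = Mul(Mul(Mul(Rational(1, 8), -1), 1), -30128) = Mul(Mul(Rational(-1, 8), 1), -30128) = Mul(Rational(-1, 8), -30128) = 3766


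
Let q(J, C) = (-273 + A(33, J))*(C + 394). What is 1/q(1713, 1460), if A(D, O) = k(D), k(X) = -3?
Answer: -1/511704 ≈ -1.9543e-6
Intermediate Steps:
A(D, O) = -3
q(J, C) = -108744 - 276*C (q(J, C) = (-273 - 3)*(C + 394) = -276*(394 + C) = -108744 - 276*C)
1/q(1713, 1460) = 1/(-108744 - 276*1460) = 1/(-108744 - 402960) = 1/(-511704) = -1/511704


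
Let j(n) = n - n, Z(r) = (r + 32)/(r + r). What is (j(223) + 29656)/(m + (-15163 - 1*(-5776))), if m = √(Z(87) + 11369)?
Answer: -48438271728/15330165481 - 148280*√13769142/15330165481 ≈ -3.1956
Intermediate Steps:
Z(r) = (32 + r)/(2*r) (Z(r) = (32 + r)/((2*r)) = (32 + r)*(1/(2*r)) = (32 + r)/(2*r))
j(n) = 0
m = 5*√13769142/174 (m = √((½)*(32 + 87)/87 + 11369) = √((½)*(1/87)*119 + 11369) = √(119/174 + 11369) = √(1978325/174) = 5*√13769142/174 ≈ 106.63)
(j(223) + 29656)/(m + (-15163 - 1*(-5776))) = (0 + 29656)/(5*√13769142/174 + (-15163 - 1*(-5776))) = 29656/(5*√13769142/174 + (-15163 + 5776)) = 29656/(5*√13769142/174 - 9387) = 29656/(-9387 + 5*√13769142/174)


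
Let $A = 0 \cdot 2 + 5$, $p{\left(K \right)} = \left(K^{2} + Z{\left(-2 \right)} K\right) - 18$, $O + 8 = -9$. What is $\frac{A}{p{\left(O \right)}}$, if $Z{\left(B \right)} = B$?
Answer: $\frac{1}{61} \approx 0.016393$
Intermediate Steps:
$O = -17$ ($O = -8 - 9 = -17$)
$p{\left(K \right)} = -18 + K^{2} - 2 K$ ($p{\left(K \right)} = \left(K^{2} - 2 K\right) - 18 = -18 + K^{2} - 2 K$)
$A = 5$ ($A = 0 + 5 = 5$)
$\frac{A}{p{\left(O \right)}} = \frac{1}{-18 + \left(-17\right)^{2} - -34} \cdot 5 = \frac{1}{-18 + 289 + 34} \cdot 5 = \frac{1}{305} \cdot 5 = \frac{1}{61}$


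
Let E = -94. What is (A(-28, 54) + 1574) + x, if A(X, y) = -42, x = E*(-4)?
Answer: 1908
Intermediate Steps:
x = 376 (x = -94*(-4) = 376)
(A(-28, 54) + 1574) + x = (-42 + 1574) + 376 = 1532 + 376 = 1908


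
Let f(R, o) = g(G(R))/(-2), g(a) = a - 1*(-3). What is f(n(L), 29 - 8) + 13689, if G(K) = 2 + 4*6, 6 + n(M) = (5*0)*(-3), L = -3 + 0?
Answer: 27349/2 ≈ 13675.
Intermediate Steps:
L = -3
n(M) = -6 (n(M) = -6 + (5*0)*(-3) = -6 + 0*(-3) = -6 + 0 = -6)
G(K) = 26 (G(K) = 2 + 24 = 26)
g(a) = 3 + a (g(a) = a + 3 = 3 + a)
f(R, o) = -29/2 (f(R, o) = (3 + 26)/(-2) = 29*(-½) = -29/2)
f(n(L), 29 - 8) + 13689 = -29/2 + 13689 = 27349/2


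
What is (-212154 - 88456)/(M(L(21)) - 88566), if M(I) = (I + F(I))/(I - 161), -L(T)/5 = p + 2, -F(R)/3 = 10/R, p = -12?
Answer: 166838550/49154377 ≈ 3.3942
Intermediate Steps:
F(R) = -30/R
L(T) = 50 (L(T) = -5*(-12 + 2) = -5*(-10) = 50)
M(I) = (I - 30/I)/(-161 + I) (M(I) = (I - 30/I)/(I - 161) = (I - 30/I)/(-161 + I))
(-212154 - 88456)/(M(L(21)) - 88566) = (-212154 - 88456)/((-30 + 50²)/(50*(-161 + 50)) - 88566) = -300610/((1/50)*(-30 + 2500)/(-111) - 88566) = -300610/((1/50)*(-1/111)*2470 - 88566) = -300610/(-247/555 - 88566) = -300610/(-49154377/555) = -300610*(-555/49154377) = 166838550/49154377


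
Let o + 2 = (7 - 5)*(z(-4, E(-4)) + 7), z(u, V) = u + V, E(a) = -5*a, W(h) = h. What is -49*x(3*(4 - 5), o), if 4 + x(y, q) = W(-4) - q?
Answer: 2548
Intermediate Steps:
z(u, V) = V + u
o = 44 (o = -2 + (7 - 5)*((-5*(-4) - 4) + 7) = -2 + 2*((20 - 4) + 7) = -2 + 2*(16 + 7) = -2 + 2*23 = -2 + 46 = 44)
x(y, q) = -8 - q (x(y, q) = -4 + (-4 - q) = -8 - q)
-49*x(3*(4 - 5), o) = -49*(-8 - 1*44) = -49*(-8 - 44) = -49*(-52) = 2548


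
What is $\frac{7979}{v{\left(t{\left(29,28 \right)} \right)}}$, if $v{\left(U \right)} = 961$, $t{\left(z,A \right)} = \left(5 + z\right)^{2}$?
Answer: $\frac{7979}{961} \approx 8.3028$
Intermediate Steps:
$\frac{7979}{v{\left(t{\left(29,28 \right)} \right)}} = \frac{7979}{961}$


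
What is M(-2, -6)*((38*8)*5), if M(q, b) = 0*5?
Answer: 0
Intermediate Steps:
M(q, b) = 0
M(-2, -6)*((38*8)*5) = 0*((38*8)*5) = 0*(304*5) = 0*1520 = 0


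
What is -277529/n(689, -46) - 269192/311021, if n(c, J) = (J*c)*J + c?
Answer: -478964297805/453659273873 ≈ -1.0558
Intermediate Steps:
n(c, J) = c + c*J**2 (n(c, J) = c*J**2 + c = c + c*J**2)
-277529/n(689, -46) - 269192/311021 = -277529*1/(689*(1 + (-46)**2)) - 269192/311021 = -277529*1/(689*(1 + 2116)) - 269192*1/311021 = -277529/(689*2117) - 269192/311021 = -277529/1458613 - 269192/311021 = -478964297805/453659273873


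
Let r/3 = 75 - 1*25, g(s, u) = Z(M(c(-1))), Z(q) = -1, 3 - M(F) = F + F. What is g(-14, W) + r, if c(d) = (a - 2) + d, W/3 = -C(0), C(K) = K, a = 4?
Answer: 149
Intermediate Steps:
W = 0 (W = 3*(-1*0) = 3*0 = 0)
c(d) = 2 + d (c(d) = (4 - 2) + d = 2 + d)
M(F) = 3 - 2*F (M(F) = 3 - (F + F) = 3 - 2*F)
g(s, u) = -1
r = 150 (r = 3*(75 - 1*25) = 3*(75 - 25) = 3*50 = 150)
g(-14, W) + r = -1 + 150 = 149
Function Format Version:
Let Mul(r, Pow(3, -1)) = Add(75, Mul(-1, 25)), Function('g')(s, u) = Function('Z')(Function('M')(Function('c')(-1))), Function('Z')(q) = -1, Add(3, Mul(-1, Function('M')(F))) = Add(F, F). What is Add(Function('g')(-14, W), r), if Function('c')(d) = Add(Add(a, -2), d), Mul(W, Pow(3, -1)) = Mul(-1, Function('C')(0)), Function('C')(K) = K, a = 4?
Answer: 149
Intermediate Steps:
W = 0 (W = Mul(3, Mul(-1, 0)) = Mul(3, 0) = 0)
Function('c')(d) = Add(2, d) (Function('c')(d) = Add(Add(4, -2), d) = Add(2, d))
Function('M')(F) = Add(3, Mul(-2, F)) (Function('M')(F) = Add(3, Mul(-1, Add(F, F))) = Add(3, Mul(-1, Mul(2, F))) = Add(3, Mul(-2, F)))
Function('g')(s, u) = -1
r = 150 (r = Mul(3, Add(75, Mul(-1, 25))) = Mul(3, Add(75, -25)) = Mul(3, 50) = 150)
Add(Function('g')(-14, W), r) = Add(-1, 150) = 149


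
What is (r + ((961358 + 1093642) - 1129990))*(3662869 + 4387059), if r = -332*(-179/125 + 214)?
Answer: 859769967963184/125 ≈ 6.8782e+12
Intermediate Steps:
r = -8821572/125 (r = -332*(-179*1/125 + 214) = -332*(-179/125 + 214) = -332*26571/125 = -8821572/125 ≈ -70573.)
(r + ((961358 + 1093642) - 1129990))*(3662869 + 4387059) = (-8821572/125 + ((961358 + 1093642) - 1129990))*(3662869 + 4387059) = (-8821572/125 + (2055000 - 1129990))*8049928 = (-8821572/125 + 925010)*8049928 = (106804678/125)*8049928 = 859769967963184/125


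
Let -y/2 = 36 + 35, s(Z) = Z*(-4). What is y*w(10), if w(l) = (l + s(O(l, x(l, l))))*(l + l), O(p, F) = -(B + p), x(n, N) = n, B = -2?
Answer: -119280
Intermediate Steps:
O(p, F) = 2 - p (O(p, F) = -(-2 + p) = 2 - p)
s(Z) = -4*Z
w(l) = 2*l*(-8 + 5*l) (w(l) = (l - 4*(2 - l))*(l + l) = (l + (-8 + 4*l))*(2*l) = (-8 + 5*l)*(2*l) = 2*l*(-8 + 5*l))
y = -142 (y = -2*(36 + 35) = -2*71 = -142)
y*w(10) = -284*10*(-8 + 5*10) = -284*10*(-8 + 50) = -284*10*42 = -142*840 = -119280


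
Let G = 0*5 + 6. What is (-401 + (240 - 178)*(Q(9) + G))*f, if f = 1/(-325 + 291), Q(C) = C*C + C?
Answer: -5551/34 ≈ -163.26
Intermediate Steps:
Q(C) = C + C² (Q(C) = C² + C = C + C²)
G = 6 (G = 0 + 6 = 6)
f = -1/34 (f = 1/(-34) = -1/34 ≈ -0.029412)
(-401 + (240 - 178)*(Q(9) + G))*f = (-401 + (240 - 178)*(9*(1 + 9) + 6))*(-1/34) = (-401 + 62*(9*10 + 6))*(-1/34) = (-401 + 62*(90 + 6))*(-1/34) = (-401 + 62*96)*(-1/34) = (-401 + 5952)*(-1/34) = 5551*(-1/34) = -5551/34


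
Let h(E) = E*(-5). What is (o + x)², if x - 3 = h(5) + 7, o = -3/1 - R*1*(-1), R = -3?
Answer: 441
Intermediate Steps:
h(E) = -5*E
o = -6 (o = -3/1 - (-3*1)*(-1) = -3*1 - (-3)*(-1) = -3 - 1*3 = -3 - 3 = -6)
x = -15 (x = 3 + (-5*5 + 7) = 3 + (-25 + 7) = 3 - 18 = -15)
(o + x)² = (-6 - 15)² = (-21)² = 441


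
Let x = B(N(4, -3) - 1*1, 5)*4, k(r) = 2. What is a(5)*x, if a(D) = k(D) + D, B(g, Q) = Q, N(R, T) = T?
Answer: 140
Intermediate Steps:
a(D) = 2 + D
x = 20 (x = 5*4 = 20)
a(5)*x = (2 + 5)*20 = 7*20 = 140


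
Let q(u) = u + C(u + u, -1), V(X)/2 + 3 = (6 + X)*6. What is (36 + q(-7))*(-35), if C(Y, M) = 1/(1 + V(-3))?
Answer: -31500/31 ≈ -1016.1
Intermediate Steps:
V(X) = 66 + 12*X (V(X) = -6 + 2*((6 + X)*6) = -6 + 2*(36 + 6*X) = -6 + (72 + 12*X) = 66 + 12*X)
C(Y, M) = 1/31 (C(Y, M) = 1/(1 + (66 + 12*(-3))) = 1/(1 + (66 - 36)) = 1/(1 + 30) = 1/31)
q(u) = 1/31 + u (q(u) = u + 1/31 = 1/31 + u)
(36 + q(-7))*(-35) = (36 + (1/31 - 7))*(-35) = (36 - 216/31)*(-35) = (900/31)*(-35) = -31500/31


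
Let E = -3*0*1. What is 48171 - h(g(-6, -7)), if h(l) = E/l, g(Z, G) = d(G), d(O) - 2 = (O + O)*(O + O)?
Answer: 48171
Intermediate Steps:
d(O) = 2 + 4*O² (d(O) = 2 + (O + O)*(O + O) = 2 + (2*O)*(2*O) = 2 + 4*O²)
g(Z, G) = 2 + 4*G²
E = 0 (E = 0*1 = 0)
h(l) = 0 (h(l) = 0/l = 0)
48171 - h(g(-6, -7)) = 48171 - 1*0 = 48171 + 0 = 48171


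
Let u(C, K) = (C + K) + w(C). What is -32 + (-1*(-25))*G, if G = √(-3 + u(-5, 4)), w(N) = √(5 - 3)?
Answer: -32 + 25*I*√(4 - √2) ≈ -32.0 + 40.201*I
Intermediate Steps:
w(N) = √2
u(C, K) = C + K + √2 (u(C, K) = (C + K) + √2 = C + K + √2)
G = √(-4 + √2) (G = √(-3 + (-5 + 4 + √2)) = √(-3 + (-1 + √2)) = √(-4 + √2) ≈ 1.608*I)
-32 + (-1*(-25))*G = -32 + (-1*(-25))*√(-4 + √2) = -32 + 25*√(-4 + √2)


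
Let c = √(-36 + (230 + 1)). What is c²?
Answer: 195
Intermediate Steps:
c = √195 (c = √(-36 + 231) = √195 ≈ 13.964)
c² = (√195)² = 195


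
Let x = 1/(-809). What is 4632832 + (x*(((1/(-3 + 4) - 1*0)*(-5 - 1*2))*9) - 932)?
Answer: 3747207163/809 ≈ 4.6319e+6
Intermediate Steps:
x = -1/809 ≈ -0.0012361
4632832 + (x*(((1/(-3 + 4) - 1*0)*(-5 - 1*2))*9) - 932) = 4632832 + (-(1/(-3 + 4) - 1*0)*(-5 - 1*2)*9/809 - 932) = 4632832 + (-(1/1 + 0)*(-5 - 2)*9/809 - 932) = 4632832 + (-(1 + 0)*(-7)*9/809 - 932) = 4632832 + (-1*(-7)*9/809 - 932) = 4632832 + (-(-7)*9/809 - 932) = 4632832 + (-1/809*(-63) - 932) = 4632832 + (63/809 - 932) = 4632832 - 753925/809 = 3747207163/809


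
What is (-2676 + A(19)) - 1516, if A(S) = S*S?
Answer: -3831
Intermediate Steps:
A(S) = S²
(-2676 + A(19)) - 1516 = (-2676 + 19²) - 1516 = (-2676 + 361) - 1516 = -2315 - 1516 = -3831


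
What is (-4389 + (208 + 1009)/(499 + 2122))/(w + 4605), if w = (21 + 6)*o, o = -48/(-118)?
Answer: -678638768/713811003 ≈ -0.95073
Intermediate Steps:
o = 24/59 (o = -48*(-1/118) = 24/59 ≈ 0.40678)
w = 648/59 (w = (21 + 6)*(24/59) = 27*(24/59) = 648/59 ≈ 10.983)
(-4389 + (208 + 1009)/(499 + 2122))/(w + 4605) = (-4389 + (208 + 1009)/(499 + 2122))/(648/59 + 4605) = (-4389 + 1217/2621)/(272343/59) = (-4389 + 1217*(1/2621))*(59/272343) = (-4389 + 1217/2621)*(59/272343) = -11502352/2621*59/272343 = -678638768/713811003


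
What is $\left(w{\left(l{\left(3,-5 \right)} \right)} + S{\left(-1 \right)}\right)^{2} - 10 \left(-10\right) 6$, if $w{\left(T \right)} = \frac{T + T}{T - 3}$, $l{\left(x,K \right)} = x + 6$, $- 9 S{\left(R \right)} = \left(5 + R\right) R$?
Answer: $\frac{49561}{81} \approx 611.86$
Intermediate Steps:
$S{\left(R \right)} = - \frac{R \left(5 + R\right)}{9}$ ($S{\left(R \right)} = - \frac{\left(5 + R\right) R}{9} = - \frac{R \left(5 + R\right)}{9}$)
$l{\left(x,K \right)} = 6 + x$
$w{\left(T \right)} = \frac{2 T}{-3 + T}$
$\left(w{\left(l{\left(3,-5 \right)} \right)} + S{\left(-1 \right)}\right)^{2} - 10 \left(-10\right) 6 = \left(\frac{2 \left(6 + 3\right)}{-3 + \left(6 + 3\right)} - - \frac{5 - 1}{9}\right)^{2} - 10 \left(-10\right) 6 = \left(2 \cdot 9 \frac{1}{-3 + 9} - \left(- \frac{1}{9}\right) 4\right)^{2} - \left(-100\right) 6 = \left(2 \cdot 9 \cdot \frac{1}{6} + \frac{4}{9}\right)^{2} - -600 = \left(2 \cdot 9 \cdot \frac{1}{6} + \frac{4}{9}\right)^{2} + 600 = \left(3 + \frac{4}{9}\right)^{2} + 600 = \left(\frac{31}{9}\right)^{2} + 600 = \frac{961}{81} + 600 = \frac{49561}{81}$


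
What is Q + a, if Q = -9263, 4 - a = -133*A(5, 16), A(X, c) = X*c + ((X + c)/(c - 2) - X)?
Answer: 1831/2 ≈ 915.50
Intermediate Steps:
A(X, c) = -X + X*c + (X + c)/(-2 + c) (A(X, c) = X*c + ((X + c)/(-2 + c) - X) = X*c + (-X + (X + c)/(-2 + c)) = -X + X*c + (X + c)/(-2 + c))
a = 20357/2 (a = 4 - (-133)*(16 + 3*5 + 5*16**2 - 3*5*16)/(-2 + 16) = 4 - (-133)*(16 + 15 + 5*256 - 240)/14 = 4 - (-133)*(16 + 15 + 1280 - 240)/14 = 4 - (-133)*(1/14)*1071 = 4 - (-133)*153/2 = 4 - 1*(-20349/2) = 4 + 20349/2 = 20357/2 ≈ 10179.)
Q + a = -9263 + 20357/2 = 1831/2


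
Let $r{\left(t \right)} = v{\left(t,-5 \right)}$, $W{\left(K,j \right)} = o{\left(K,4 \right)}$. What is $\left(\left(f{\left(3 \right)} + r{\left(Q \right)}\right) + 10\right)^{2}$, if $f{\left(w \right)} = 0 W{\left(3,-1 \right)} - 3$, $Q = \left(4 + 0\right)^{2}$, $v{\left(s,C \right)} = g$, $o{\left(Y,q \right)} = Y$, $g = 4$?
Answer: $121$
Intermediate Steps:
$W{\left(K,j \right)} = K$
$v{\left(s,C \right)} = 4$
$Q = 16$ ($Q = 4^{2} = 16$)
$r{\left(t \right)} = 4$
$f{\left(w \right)} = -3$ ($f{\left(w \right)} = 0 \cdot 3 - 3 = 0 - 3 = -3$)
$\left(\left(f{\left(3 \right)} + r{\left(Q \right)}\right) + 10\right)^{2} = \left(\left(-3 + 4\right) + 10\right)^{2} = \left(1 + 10\right)^{2} = 11^{2} = 121$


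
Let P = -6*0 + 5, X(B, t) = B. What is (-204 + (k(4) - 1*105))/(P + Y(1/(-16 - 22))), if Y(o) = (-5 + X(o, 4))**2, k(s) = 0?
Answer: -148732/14567 ≈ -10.210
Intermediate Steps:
Y(o) = (-5 + o)**2
P = 5 (P = 0 + 5 = 5)
(-204 + (k(4) - 1*105))/(P + Y(1/(-16 - 22))) = (-204 + (0 - 1*105))/(5 + (-5 + 1/(-16 - 22))**2) = (-204 + (0 - 105))/(5 + (-5 + 1/(-38))**2) = (-204 - 105)/(5 + (-5 - 1/38)**2) = -309/(5 + (-191/38)**2) = -309/(5 + 36481/1444) = -309/43701/1444 = -309*1444/43701 = -148732/14567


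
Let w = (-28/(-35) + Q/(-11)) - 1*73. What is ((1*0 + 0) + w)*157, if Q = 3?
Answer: -625802/55 ≈ -11378.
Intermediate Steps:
w = -3986/55 (w = (-28/(-35) + 3/(-11)) - 1*73 = (-28*(-1/35) + 3*(-1/11)) - 73 = (⅘ - 3/11) - 73 = 29/55 - 73 = -3986/55 ≈ -72.473)
((1*0 + 0) + w)*157 = ((1*0 + 0) - 3986/55)*157 = ((0 + 0) - 3986/55)*157 = (0 - 3986/55)*157 = -3986/55*157 = -625802/55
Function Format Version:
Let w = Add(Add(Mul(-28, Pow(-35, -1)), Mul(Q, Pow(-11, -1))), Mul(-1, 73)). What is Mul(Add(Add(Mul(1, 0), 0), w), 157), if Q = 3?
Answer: Rational(-625802, 55) ≈ -11378.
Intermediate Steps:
w = Rational(-3986, 55) (w = Add(Add(Mul(-28, Pow(-35, -1)), Mul(3, Pow(-11, -1))), Mul(-1, 73)) = Add(Add(Mul(-28, Rational(-1, 35)), Mul(3, Rational(-1, 11))), -73) = Add(Add(Rational(4, 5), Rational(-3, 11)), -73) = Add(Rational(29, 55), -73) = Rational(-3986, 55) ≈ -72.473)
Mul(Add(Add(Mul(1, 0), 0), w), 157) = Mul(Add(Add(Mul(1, 0), 0), Rational(-3986, 55)), 157) = Mul(Add(Add(0, 0), Rational(-3986, 55)), 157) = Mul(Add(0, Rational(-3986, 55)), 157) = Mul(Rational(-3986, 55), 157) = Rational(-625802, 55)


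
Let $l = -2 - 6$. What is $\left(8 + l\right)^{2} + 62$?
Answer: $62$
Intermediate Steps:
$l = -8$ ($l = -2 - 6 = -8$)
$\left(8 + l\right)^{2} + 62 = \left(8 - 8\right)^{2} + 62 = 0^{2} + 62 = 0 + 62 = 62$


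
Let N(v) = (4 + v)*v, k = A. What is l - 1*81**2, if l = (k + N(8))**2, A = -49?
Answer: -4352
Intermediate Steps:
k = -49
N(v) = v*(4 + v)
l = 2209 (l = (-49 + 8*(4 + 8))**2 = (-49 + 8*12)**2 = (-49 + 96)**2 = 47**2 = 2209)
l - 1*81**2 = 2209 - 1*81**2 = 2209 - 1*6561 = 2209 - 6561 = -4352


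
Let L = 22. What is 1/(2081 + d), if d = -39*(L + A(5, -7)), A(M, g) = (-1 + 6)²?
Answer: 1/248 ≈ 0.0040323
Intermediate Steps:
A(M, g) = 25 (A(M, g) = 5² = 25)
d = -1833 (d = -39*(22 + 25) = -39*47 = -1833)
1/(2081 + d) = 1/(2081 - 1833) = 1/248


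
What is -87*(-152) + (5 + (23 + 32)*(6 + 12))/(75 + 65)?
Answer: 370471/28 ≈ 13231.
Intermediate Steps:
-87*(-152) + (5 + (23 + 32)*(6 + 12))/(75 + 65) = 13224 + (5 + 55*18)/140 = 13224 + (5 + 990)*(1/140) = 13224 + 995*(1/140) = 13224 + 199/28 = 370471/28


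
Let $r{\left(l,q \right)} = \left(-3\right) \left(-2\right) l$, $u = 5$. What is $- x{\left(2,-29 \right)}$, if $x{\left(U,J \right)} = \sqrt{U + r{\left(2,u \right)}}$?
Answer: $- \sqrt{14} \approx -3.7417$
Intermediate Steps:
$r{\left(l,q \right)} = 6 l$
$x{\left(U,J \right)} = \sqrt{12 + U}$ ($x{\left(U,J \right)} = \sqrt{U + 6 \cdot 2} = \sqrt{U + 12} = \sqrt{12 + U}$)
$- x{\left(2,-29 \right)} = - \sqrt{12 + 2} = - \sqrt{14}$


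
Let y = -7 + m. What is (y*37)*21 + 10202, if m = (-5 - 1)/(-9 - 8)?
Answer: 85633/17 ≈ 5037.2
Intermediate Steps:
m = 6/17 (m = -6/(-17) = -6*(-1/17) = 6/17 ≈ 0.35294)
y = -113/17 (y = -7 + 6/17 = -113/17 ≈ -6.6471)
(y*37)*21 + 10202 = -113/17*37*21 + 10202 = -4181/17*21 + 10202 = -87801/17 + 10202 = 85633/17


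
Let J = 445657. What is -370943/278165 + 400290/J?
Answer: -53966676701/123966179405 ≈ -0.43533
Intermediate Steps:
-370943/278165 + 400290/J = -370943/278165 + 400290/445657 = -53966676701/123966179405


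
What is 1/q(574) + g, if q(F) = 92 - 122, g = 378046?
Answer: 11341379/30 ≈ 3.7805e+5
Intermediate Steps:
q(F) = -30
1/q(574) + g = 1/(-30) + 378046 = -1/30 + 378046 = 11341379/30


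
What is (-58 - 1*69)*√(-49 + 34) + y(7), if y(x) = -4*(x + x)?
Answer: -56 - 127*I*√15 ≈ -56.0 - 491.87*I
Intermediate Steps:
y(x) = -8*x
(-58 - 1*69)*√(-49 + 34) + y(7) = (-58 - 1*69)*√(-49 + 34) - 8*7 = (-58 - 69)*√(-15) - 56 = -127*I*√15 - 56 = -56 - 127*I*√15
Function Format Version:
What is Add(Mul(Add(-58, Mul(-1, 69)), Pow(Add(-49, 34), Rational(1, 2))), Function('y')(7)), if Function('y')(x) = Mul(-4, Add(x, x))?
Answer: Add(-56, Mul(-127, I, Pow(15, Rational(1, 2)))) ≈ Add(-56.000, Mul(-491.87, I))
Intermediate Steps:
Function('y')(x) = Mul(-8, x) (Function('y')(x) = Mul(-4, Mul(2, x)) = Mul(-8, x))
Add(Mul(Add(-58, Mul(-1, 69)), Pow(Add(-49, 34), Rational(1, 2))), Function('y')(7)) = Add(Mul(Add(-58, Mul(-1, 69)), Pow(Add(-49, 34), Rational(1, 2))), Mul(-8, 7)) = Add(Mul(Add(-58, -69), Pow(-15, Rational(1, 2))), -56) = Add(Mul(-127, Mul(I, Pow(15, Rational(1, 2)))), -56) = Add(Mul(-127, I, Pow(15, Rational(1, 2))), -56) = Add(-56, Mul(-127, I, Pow(15, Rational(1, 2))))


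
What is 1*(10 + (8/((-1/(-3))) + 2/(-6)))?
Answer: 101/3 ≈ 33.667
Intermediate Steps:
1*(10 + (8/((-1/(-3))) + 2/(-6))) = 1*(10 + (8/((-1*(-1/3))) + 2*(-1/6))) = 1*(10 + (8/(1/3) - 1/3)) = 1*(10 + (8*3 - 1/3)) = 1*(10 + (24 - 1/3)) = 1*(10 + 71/3) = 1*(101/3) = 101/3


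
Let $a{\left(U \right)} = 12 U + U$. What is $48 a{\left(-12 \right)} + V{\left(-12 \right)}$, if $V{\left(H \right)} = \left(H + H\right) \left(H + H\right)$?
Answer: $-6912$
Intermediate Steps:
$a{\left(U \right)} = 13 U$
$V{\left(H \right)} = 4 H^{2}$ ($V{\left(H \right)} = 2 H 2 H = 4 H^{2}$)
$48 a{\left(-12 \right)} + V{\left(-12 \right)} = 48 \cdot 13 \left(-12\right) + 4 \left(-12\right)^{2} = 48 \left(-156\right) + 4 \cdot 144 = -7488 + 576 = -6912$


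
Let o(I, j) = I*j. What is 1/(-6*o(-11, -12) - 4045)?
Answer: -1/4837 ≈ -0.00020674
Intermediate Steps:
1/(-6*o(-11, -12) - 4045) = 1/(-(-66)*(-12) - 4045) = 1/(-6*132 - 4045) = 1/(-792 - 4045) = 1/(-4837) = -1/4837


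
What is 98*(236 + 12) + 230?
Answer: 24534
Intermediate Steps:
98*(236 + 12) + 230 = 98*248 + 230 = 24304 + 230 = 24534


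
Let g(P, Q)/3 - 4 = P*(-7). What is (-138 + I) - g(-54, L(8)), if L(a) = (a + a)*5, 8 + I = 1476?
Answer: 184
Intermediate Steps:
I = 1468 (I = -8 + 1476 = 1468)
L(a) = 10*a (L(a) = (2*a)*5 = 10*a)
g(P, Q) = 12 - 21*P (g(P, Q) = 12 + 3*(P*(-7)) = 12 + 3*(-7*P) = 12 - 21*P)
(-138 + I) - g(-54, L(8)) = (-138 + 1468) - (12 - 21*(-54)) = 1330 - (12 + 1134) = 1330 - 1*1146 = 1330 - 1146 = 184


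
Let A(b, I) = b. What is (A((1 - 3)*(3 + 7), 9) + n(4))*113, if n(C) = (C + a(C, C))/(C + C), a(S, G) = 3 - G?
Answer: -17741/8 ≈ -2217.6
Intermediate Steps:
n(C) = 3/(2*C) (n(C) = (C + (3 - C))/(C + C) = 3/((2*C)) = 3*(1/(2*C)) = 3/(2*C))
(A((1 - 3)*(3 + 7), 9) + n(4))*113 = ((1 - 3)*(3 + 7) + (3/2)/4)*113 = (-2*10 + (3/2)*(¼))*113 = (-20 + 3/8)*113 = -157/8*113 = -17741/8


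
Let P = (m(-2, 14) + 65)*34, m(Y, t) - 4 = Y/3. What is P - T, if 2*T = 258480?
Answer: -380750/3 ≈ -1.2692e+5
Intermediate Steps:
T = 129240 (T = (½)*258480 = 129240)
m(Y, t) = 4 + Y/3
P = 6970/3 (P = ((4 + (⅓)*(-2)) + 65)*34 = ((4 - ⅔) + 65)*34 = (10/3 + 65)*34 = (205/3)*34 = 6970/3 ≈ 2323.3)
P - T = 6970/3 - 1*129240 = 6970/3 - 129240 = -380750/3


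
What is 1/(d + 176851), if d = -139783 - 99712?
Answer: -1/62644 ≈ -1.5963e-5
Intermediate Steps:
d = -239495
1/(d + 176851) = 1/(-239495 + 176851) = 1/(-62644) = -1/62644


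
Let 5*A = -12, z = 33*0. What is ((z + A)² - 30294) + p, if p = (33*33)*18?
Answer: -267156/25 ≈ -10686.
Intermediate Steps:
z = 0
A = -12/5 (A = (⅕)*(-12) = -12/5 ≈ -2.4000)
p = 19602 (p = 1089*18 = 19602)
((z + A)² - 30294) + p = ((0 - 12/5)² - 30294) + 19602 = ((-12/5)² - 30294) + 19602 = (144/25 - 30294) + 19602 = -757206/25 + 19602 = -267156/25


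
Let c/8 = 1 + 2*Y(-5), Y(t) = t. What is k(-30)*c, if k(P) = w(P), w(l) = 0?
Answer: 0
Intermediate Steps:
k(P) = 0
c = -72 (c = 8*(1 + 2*(-5)) = 8*(1 - 10) = 8*(-9) = -72)
k(-30)*c = 0*(-72) = 0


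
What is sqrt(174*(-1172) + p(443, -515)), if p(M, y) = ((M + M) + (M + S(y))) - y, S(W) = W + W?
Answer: I*sqrt(203114) ≈ 450.68*I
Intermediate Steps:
S(W) = 2*W
p(M, y) = y + 3*M (p(M, y) = ((M + M) + (M + 2*y)) - y = (2*M + (M + 2*y)) - y = (2*y + 3*M) - y = y + 3*M)
sqrt(174*(-1172) + p(443, -515)) = sqrt(174*(-1172) + (-515 + 3*443)) = sqrt(-203928 + (-515 + 1329)) = sqrt(-203928 + 814) = sqrt(-203114) = I*sqrt(203114)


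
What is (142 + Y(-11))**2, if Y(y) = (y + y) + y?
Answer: 11881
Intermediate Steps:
Y(y) = 3*y (Y(y) = 2*y + y = 3*y)
(142 + Y(-11))**2 = (142 + 3*(-11))**2 = (142 - 33)**2 = 109**2 = 11881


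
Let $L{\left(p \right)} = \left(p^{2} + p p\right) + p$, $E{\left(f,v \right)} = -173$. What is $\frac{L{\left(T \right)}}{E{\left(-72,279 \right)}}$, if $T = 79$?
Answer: $- \frac{12561}{173} \approx -72.607$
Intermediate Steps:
$L{\left(p \right)} = p + 2 p^{2}$ ($L{\left(p \right)} = \left(p^{2} + p^{2}\right) + p = 2 p^{2} + p = p + 2 p^{2}$)
$\frac{L{\left(T \right)}}{E{\left(-72,279 \right)}} = \frac{79 \left(1 + 2 \cdot 79\right)}{-173} = 79 \left(1 + 158\right) \left(- \frac{1}{173}\right) = 79 \cdot 159 \left(- \frac{1}{173}\right) = 12561 \left(- \frac{1}{173}\right) = - \frac{12561}{173}$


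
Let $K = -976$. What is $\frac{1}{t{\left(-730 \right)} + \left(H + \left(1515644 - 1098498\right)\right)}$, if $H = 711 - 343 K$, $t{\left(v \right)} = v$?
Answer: $\frac{1}{751895} \approx 1.33 \cdot 10^{-6}$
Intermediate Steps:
$H = 335479$ ($H = 711 - -334768 = 711 + 334768 = 335479$)
$\frac{1}{t{\left(-730 \right)} + \left(H + \left(1515644 - 1098498\right)\right)} = \frac{1}{-730 + \left(335479 + \left(1515644 - 1098498\right)\right)} = \frac{1}{-730 + \left(335479 + 417146\right)} = \frac{1}{-730 + 752625} = \frac{1}{751895}$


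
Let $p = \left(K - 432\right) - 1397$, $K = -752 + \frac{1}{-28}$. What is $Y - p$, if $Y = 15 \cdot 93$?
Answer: $\frac{111329}{28} \approx 3976.0$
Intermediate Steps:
$K = - \frac{21057}{28}$ ($K = -752 - \frac{1}{28} = - \frac{21057}{28} \approx -752.04$)
$p = - \frac{72269}{28}$ ($p = \left(- \frac{21057}{28} - 432\right) - 1397 = - \frac{33153}{28} - 1397 = - \frac{72269}{28} \approx -2581.0$)
$Y = 1395$
$Y - p = 1395 - - \frac{72269}{28} = 1395 + \frac{72269}{28} = \frac{111329}{28}$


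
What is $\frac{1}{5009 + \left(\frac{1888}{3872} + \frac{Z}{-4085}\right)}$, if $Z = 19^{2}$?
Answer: $\frac{26015}{130319521} \approx 0.00019962$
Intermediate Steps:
$Z = 361$
$\frac{1}{5009 + \left(\frac{1888}{3872} + \frac{Z}{-4085}\right)} = \frac{1}{5009 + \left(\frac{1888}{3872} + \frac{361}{-4085}\right)} = \frac{1}{5009 + \left(1888 \cdot \frac{1}{3872} + 361 \left(- \frac{1}{4085}\right)\right)} = \frac{1}{5009 + \left(\frac{59}{121} - \frac{19}{215}\right)} = \frac{1}{5009 + \frac{10386}{26015}} = \frac{1}{\frac{130319521}{26015}} = \frac{26015}{130319521}$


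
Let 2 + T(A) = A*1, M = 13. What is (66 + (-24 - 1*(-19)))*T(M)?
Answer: 671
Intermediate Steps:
T(A) = -2 + A (T(A) = -2 + A*1 = -2 + A)
(66 + (-24 - 1*(-19)))*T(M) = (66 + (-24 - 1*(-19)))*(-2 + 13) = (66 + (-24 + 19))*11 = (66 - 5)*11 = 61*11 = 671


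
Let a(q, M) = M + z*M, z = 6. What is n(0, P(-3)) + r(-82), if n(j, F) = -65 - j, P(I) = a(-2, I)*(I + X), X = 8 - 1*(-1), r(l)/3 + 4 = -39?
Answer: -194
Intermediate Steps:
r(l) = -129 (r(l) = -12 + 3*(-39) = -12 - 117 = -129)
a(q, M) = 7*M (a(q, M) = M + 6*M = 7*M)
X = 9 (X = 8 + 1 = 9)
P(I) = 7*I*(9 + I) (P(I) = (7*I)*(I + 9) = (7*I)*(9 + I) = 7*I*(9 + I))
n(0, P(-3)) + r(-82) = (-65 - 1*0) - 129 = (-65 + 0) - 129 = -65 - 129 = -194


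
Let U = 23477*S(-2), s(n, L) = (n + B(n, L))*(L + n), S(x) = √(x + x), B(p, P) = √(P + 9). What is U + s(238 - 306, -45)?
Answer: 7684 + 46276*I ≈ 7684.0 + 46276.0*I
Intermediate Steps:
B(p, P) = √(9 + P)
S(x) = √2*√x (S(x) = √(2*x) = √2*√x)
s(n, L) = (L + n)*(n + √(9 + L)) (s(n, L) = (n + √(9 + L))*(L + n) = (L + n)*(n + √(9 + L)))
U = 46954*I (U = 23477*(√2*√(-2)) = 23477*(√2*(I*√2)) = 23477*(2*I) = 46954*I ≈ 46954.0*I)
U + s(238 - 306, -45) = 46954*I + ((238 - 306)² - 45*(238 - 306) - 45*√(9 - 45) + (238 - 306)*√(9 - 45)) = 46954*I + ((-68)² - 45*(-68) - 270*I - 408*I) = 46954*I + (4624 + 3060 - 270*I - 408*I) = 46954*I + (7684 - 678*I) = 7684 + 46276*I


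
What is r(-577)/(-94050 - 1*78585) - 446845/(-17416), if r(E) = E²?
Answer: 10191827873/429515880 ≈ 23.729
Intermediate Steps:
r(-577)/(-94050 - 1*78585) - 446845/(-17416) = (-577)²/(-94050 - 1*78585) - 446845/(-17416) = 332929/(-94050 - 78585) - 446845*(-1/17416) = 332929/(-172635) + 63835/2488 = 332929*(-1/172635) + 63835/2488 = -332929/172635 + 63835/2488 = 10191827873/429515880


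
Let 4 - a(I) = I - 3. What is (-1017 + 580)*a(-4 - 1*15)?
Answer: -11362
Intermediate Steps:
a(I) = 7 - I (a(I) = 4 - (I - 3) = 4 - (-3 + I) = 4 + (3 - I) = 7 - I)
(-1017 + 580)*a(-4 - 1*15) = (-1017 + 580)*(7 - (-4 - 1*15)) = -437*(7 - (-4 - 15)) = -437*(7 - 1*(-19)) = -437*(7 + 19) = -437*26 = -11362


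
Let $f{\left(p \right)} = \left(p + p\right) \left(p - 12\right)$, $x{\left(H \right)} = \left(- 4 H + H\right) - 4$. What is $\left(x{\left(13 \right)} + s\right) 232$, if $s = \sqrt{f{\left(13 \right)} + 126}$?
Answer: $-9976 + 464 \sqrt{38} \approx -7115.7$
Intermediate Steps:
$x{\left(H \right)} = -4 - 3 H$ ($x{\left(H \right)} = - 3 H - 4 = -4 - 3 H$)
$f{\left(p \right)} = 2 p \left(-12 + p\right)$
$s = 2 \sqrt{38}$ ($s = \sqrt{2 \cdot 13 \left(-12 + 13\right) + 126} = \sqrt{2 \cdot 13 \cdot 1 + 126} = \sqrt{26 + 126} = \sqrt{152} = 2 \sqrt{38} \approx 12.329$)
$\left(x{\left(13 \right)} + s\right) 232 = \left(\left(-4 - 39\right) + 2 \sqrt{38}\right) 232 = \left(-43 + 2 \sqrt{38}\right) 232 = -9976 + 464 \sqrt{38}$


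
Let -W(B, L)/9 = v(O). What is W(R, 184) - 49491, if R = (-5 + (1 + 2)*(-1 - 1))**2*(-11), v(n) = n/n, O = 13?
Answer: -49500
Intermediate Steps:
v(n) = 1
R = -1331 (R = (-5 + 3*(-2))**2*(-11) = (-5 - 6)**2*(-11) = (-11)**2*(-11) = 121*(-11) = -1331)
W(B, L) = -9 (W(B, L) = -9*1 = -9)
W(R, 184) - 49491 = -9 - 49491 = -49500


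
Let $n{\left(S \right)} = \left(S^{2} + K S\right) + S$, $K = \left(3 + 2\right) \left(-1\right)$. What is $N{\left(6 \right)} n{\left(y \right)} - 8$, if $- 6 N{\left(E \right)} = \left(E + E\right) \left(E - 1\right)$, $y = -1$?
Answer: $-58$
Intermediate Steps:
$K = -5$ ($K = 5 \left(-1\right) = -5$)
$N{\left(E \right)} = - \frac{E \left(-1 + E\right)}{3}$ ($N{\left(E \right)} = - \frac{\left(E + E\right) \left(E - 1\right)}{6} = - \frac{2 E \left(-1 + E\right)}{6} = - \frac{E \left(-1 + E\right)}{3}$)
$n{\left(S \right)} = S^{2} - 4 S$ ($n{\left(S \right)} = \left(S^{2} - 5 S\right) + S = S^{2} - 4 S$)
$N{\left(6 \right)} n{\left(y \right)} - 8 = \frac{1}{3} \cdot 6 \left(1 - 6\right) \left(- (-4 - 1)\right) - 8 = \frac{1}{3} \cdot 6 \left(1 - 6\right) \left(\left(-1\right) \left(-5\right)\right) - 8 = \frac{1}{3} \cdot 6 \left(-5\right) 5 - 8 = \left(-10\right) 5 - 8 = -50 - 8 = -58$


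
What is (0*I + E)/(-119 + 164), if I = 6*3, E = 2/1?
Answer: 2/45 ≈ 0.044444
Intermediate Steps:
E = 2 (E = 2*1 = 2)
I = 18
(0*I + E)/(-119 + 164) = (0*18 + 2)/(-119 + 164) = (0 + 2)/45 = 2*(1/45) = 2/45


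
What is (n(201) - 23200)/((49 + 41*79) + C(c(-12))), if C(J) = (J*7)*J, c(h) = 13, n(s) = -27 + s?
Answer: -23026/4471 ≈ -5.1501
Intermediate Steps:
C(J) = 7*J² (C(J) = (7*J)*J = 7*J²)
(n(201) - 23200)/((49 + 41*79) + C(c(-12))) = ((-27 + 201) - 23200)/((49 + 41*79) + 7*13²) = (174 - 23200)/((49 + 3239) + 7*169) = -23026/(3288 + 1183) = -23026/4471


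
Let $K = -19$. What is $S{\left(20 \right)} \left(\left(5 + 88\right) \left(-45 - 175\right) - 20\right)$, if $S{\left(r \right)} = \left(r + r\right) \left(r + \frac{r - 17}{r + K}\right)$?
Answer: $-18841600$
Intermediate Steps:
$S{\left(r \right)} = 2 r \left(r + \frac{-17 + r}{-19 + r}\right)$ ($S{\left(r \right)} = \left(r + r\right) \left(r + \frac{r - 17}{r - 19}\right) = 2 r \left(r + \frac{-17 + r}{-19 + r}\right)$)
$S{\left(20 \right)} \left(\left(5 + 88\right) \left(-45 - 175\right) - 20\right) = 2 \cdot 20 \frac{1}{-19 + 20} \left(-17 + 20^{2} - 360\right) \left(\left(5 + 88\right) \left(-45 - 175\right) - 20\right) = 2 \cdot 20 \cdot 1^{-1} \left(-17 + 400 - 360\right) \left(93 \left(-220\right) - 20\right) = 2 \cdot 20 \cdot 1 \cdot 23 \left(-20460 - 20\right) = 920 \left(-20480\right) = -18841600$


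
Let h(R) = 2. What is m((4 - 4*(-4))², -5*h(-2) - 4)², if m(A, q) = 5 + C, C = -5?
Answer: 0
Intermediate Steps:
m(A, q) = 0 (m(A, q) = 5 - 5 = 0)
m((4 - 4*(-4))², -5*h(-2) - 4)² = 0² = 0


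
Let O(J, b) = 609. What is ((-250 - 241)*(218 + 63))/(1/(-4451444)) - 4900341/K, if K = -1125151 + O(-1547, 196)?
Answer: 690660162701903549/1124542 ≈ 6.1417e+11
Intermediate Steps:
K = -1124542 (K = -1125151 + 609 = -1124542)
((-250 - 241)*(218 + 63))/(1/(-4451444)) - 4900341/K = ((-250 - 241)*(218 + 63))/(1/(-4451444)) - 4900341/(-1124542) = (-491*281)/(-1/4451444) - 4900341*(-1/1124542) = -137971*(-4451444) + 4900341/1124542 = 614170180124 + 4900341/1124542 = 690660162701903549/1124542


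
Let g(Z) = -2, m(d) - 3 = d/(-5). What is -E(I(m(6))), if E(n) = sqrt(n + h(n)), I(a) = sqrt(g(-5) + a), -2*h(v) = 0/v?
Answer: -5**(3/4)*sqrt(I)/5 ≈ -0.47287 - 0.47287*I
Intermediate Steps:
m(d) = 3 - d/5 (m(d) = 3 + d/(-5) = 3 + d*(-1/5) = 3 - d/5)
h(v) = 0 (h(v) = -0/v = -1/2*0 = 0)
I(a) = sqrt(-2 + a)
E(n) = sqrt(n) (E(n) = sqrt(n + 0) = sqrt(n))
-E(I(m(6))) = -sqrt(sqrt(-2 + (3 - 1/5*6))) = -sqrt(sqrt(-2 + (3 - 6/5))) = -sqrt(sqrt(-2 + 9/5)) = -sqrt(sqrt(-1/5)) = -sqrt(I*sqrt(5)/5) = -5**(3/4)*sqrt(I)/5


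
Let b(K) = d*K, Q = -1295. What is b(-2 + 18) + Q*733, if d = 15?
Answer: -948995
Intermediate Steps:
b(K) = 15*K
b(-2 + 18) + Q*733 = 15*(-2 + 18) - 1295*733 = 15*16 - 949235 = 240 - 949235 = -948995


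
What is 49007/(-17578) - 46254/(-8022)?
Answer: 69986443/23501786 ≈ 2.9779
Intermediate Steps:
49007/(-17578) - 46254/(-8022) = 49007*(-1/17578) - 46254*(-1/8022) = -49007/17578 + 7709/1337 = 69986443/23501786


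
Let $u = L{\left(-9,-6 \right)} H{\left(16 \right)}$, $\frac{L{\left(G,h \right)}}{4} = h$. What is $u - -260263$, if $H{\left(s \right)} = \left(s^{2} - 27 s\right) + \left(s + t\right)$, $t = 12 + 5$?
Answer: $263695$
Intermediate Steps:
$t = 17$
$L{\left(G,h \right)} = 4 h$
$H{\left(s \right)} = 17 + s^{2} - 26 s$ ($H{\left(s \right)} = \left(s^{2} - 27 s\right) + \left(s + 17\right) = \left(s^{2} - 27 s\right) + \left(17 + s\right) = 17 + s^{2} - 26 s$)
$u = 3432$ ($u = 4 \left(-6\right) \left(17 + 16^{2} - 416\right) = - 24 \left(17 + 256 - 416\right) = \left(-24\right) \left(-143\right) = 3432$)
$u - -260263 = 3432 - -260263 = 3432 + 260263 = 263695$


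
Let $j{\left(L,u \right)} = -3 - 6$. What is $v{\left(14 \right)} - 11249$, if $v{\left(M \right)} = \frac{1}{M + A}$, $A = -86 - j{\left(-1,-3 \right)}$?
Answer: $- \frac{708688}{63} \approx -11249.0$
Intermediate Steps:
$j{\left(L,u \right)} = -9$ ($j{\left(L,u \right)} = -3 - 6 = -9$)
$A = -77$ ($A = -86 - -9 = -86 + 9 = -77$)
$v{\left(M \right)} = \frac{1}{-77 + M}$ ($v{\left(M \right)} = \frac{1}{M - 77} = \frac{1}{-77 + M}$)
$v{\left(14 \right)} - 11249 = \frac{1}{-77 + 14} - 11249 = \frac{1}{-63} - 11249 = - \frac{1}{63} - 11249 = - \frac{708688}{63}$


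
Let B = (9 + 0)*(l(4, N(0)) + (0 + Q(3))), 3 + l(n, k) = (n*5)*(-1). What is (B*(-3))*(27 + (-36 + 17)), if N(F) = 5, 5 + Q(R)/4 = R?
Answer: 6696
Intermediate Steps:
Q(R) = -20 + 4*R
l(n, k) = -3 - 5*n (l(n, k) = -3 + (n*5)*(-1) = -3 + (5*n)*(-1) = -3 - 5*n)
B = -279 (B = (9 + 0)*((-3 - 5*4) + (0 + (-20 + 4*3))) = 9*((-3 - 20) + (0 + (-20 + 12))) = 9*(-23 + (0 - 8)) = 9*(-23 - 8) = 9*(-31) = -279)
(B*(-3))*(27 + (-36 + 17)) = (-279*(-3))*(27 + (-36 + 17)) = 837*(27 - 19) = 837*8 = 6696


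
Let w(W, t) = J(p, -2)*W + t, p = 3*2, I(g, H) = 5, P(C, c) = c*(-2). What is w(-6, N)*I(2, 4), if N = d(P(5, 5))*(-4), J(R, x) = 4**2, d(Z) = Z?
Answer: -280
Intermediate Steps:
P(C, c) = -2*c
p = 6
J(R, x) = 16
N = 40 (N = -2*5*(-4) = -10*(-4) = 40)
w(W, t) = t + 16*W (w(W, t) = 16*W + t = t + 16*W)
w(-6, N)*I(2, 4) = (40 + 16*(-6))*5 = (40 - 96)*5 = -56*5 = -280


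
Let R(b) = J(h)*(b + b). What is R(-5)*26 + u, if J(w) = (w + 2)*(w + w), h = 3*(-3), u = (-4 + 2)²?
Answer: -32756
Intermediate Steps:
u = 4 (u = (-2)² = 4)
h = -9
J(w) = 2*w*(2 + w) (J(w) = (2 + w)*(2*w) = 2*w*(2 + w))
R(b) = 252*b (R(b) = (2*(-9)*(2 - 9))*(b + b) = (2*(-9)*(-7))*(2*b) = 126*(2*b) = 252*b)
R(-5)*26 + u = (252*(-5))*26 + 4 = -1260*26 + 4 = -32760 + 4 = -32756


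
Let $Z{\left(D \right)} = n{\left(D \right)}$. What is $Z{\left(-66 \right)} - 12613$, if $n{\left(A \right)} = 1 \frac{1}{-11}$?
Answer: $- \frac{138744}{11} \approx -12613.0$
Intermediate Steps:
$n{\left(A \right)} = - \frac{1}{11}$ ($n{\left(A \right)} = 1 \left(- \frac{1}{11}\right) = - \frac{1}{11}$)
$Z{\left(D \right)} = - \frac{1}{11}$
$Z{\left(-66 \right)} - 12613 = - \frac{1}{11} - 12613 = - \frac{138744}{11}$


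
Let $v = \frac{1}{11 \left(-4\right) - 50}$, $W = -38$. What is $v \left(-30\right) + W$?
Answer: $- \frac{1771}{47} \approx -37.681$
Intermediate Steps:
$v = - \frac{1}{94}$ ($v = \frac{1}{-44 - 50} = \frac{1}{-94} = - \frac{1}{94} \approx -0.010638$)
$v \left(-30\right) + W = \left(- \frac{1}{94}\right) \left(-30\right) - 38 = \frac{15}{47} - 38 = - \frac{1771}{47}$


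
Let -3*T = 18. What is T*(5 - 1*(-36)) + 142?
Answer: -104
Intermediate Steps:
T = -6 (T = -1/3*18 = -6)
T*(5 - 1*(-36)) + 142 = -6*(5 - 1*(-36)) + 142 = -6*(5 + 36) + 142 = -6*41 + 142 = -246 + 142 = -104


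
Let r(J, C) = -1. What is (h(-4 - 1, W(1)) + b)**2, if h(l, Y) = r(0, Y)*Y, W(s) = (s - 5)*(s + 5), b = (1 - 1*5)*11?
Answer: 400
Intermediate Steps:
b = -44 (b = (1 - 5)*11 = -4*11 = -44)
W(s) = (-5 + s)*(5 + s)
h(l, Y) = -Y
(h(-4 - 1, W(1)) + b)**2 = (-(-25 + 1**2) - 44)**2 = (-(-25 + 1) - 44)**2 = (-1*(-24) - 44)**2 = (24 - 44)**2 = (-20)**2 = 400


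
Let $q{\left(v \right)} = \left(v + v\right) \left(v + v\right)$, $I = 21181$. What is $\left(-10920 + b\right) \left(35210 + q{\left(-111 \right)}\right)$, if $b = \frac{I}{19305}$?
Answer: $- \frac{17810441168986}{19305} \approx -9.2258 \cdot 10^{8}$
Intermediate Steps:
$q{\left(v \right)} = 4 v^{2}$ ($q{\left(v \right)} = 2 v 2 v = 4 v^{2}$)
$b = \frac{21181}{19305} \approx 1.0972$
$\left(-10920 + b\right) \left(35210 + q{\left(-111 \right)}\right) = \left(-10920 + \frac{21181}{19305}\right) \left(35210 + 4 \left(-111\right)^{2}\right) = - \frac{210789419 \left(35210 + 4 \cdot 12321\right)}{19305} = - \frac{210789419 \left(35210 + 49284\right)}{19305} = \left(- \frac{210789419}{19305}\right) 84494 = - \frac{17810441168986}{19305}$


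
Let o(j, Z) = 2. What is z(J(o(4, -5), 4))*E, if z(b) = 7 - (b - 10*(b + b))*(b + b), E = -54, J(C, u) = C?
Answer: -8586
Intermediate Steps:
z(b) = 7 + 38*b**2 (z(b) = 7 - (b - 20*b)*2*b = 7 - (-19*b)*2*b = 7 - (-38)*b**2 = 7 + 38*b**2)
z(J(o(4, -5), 4))*E = (7 + 38*2**2)*(-54) = (7 + 38*4)*(-54) = (7 + 152)*(-54) = 159*(-54) = -8586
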